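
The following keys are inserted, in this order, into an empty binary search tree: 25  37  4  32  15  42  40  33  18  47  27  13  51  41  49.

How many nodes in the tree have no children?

Insert 25: tree is empty, so 25 becomes the root.
Insert 37: 37 > 25 → go right. Place as right child of 25.
Insert 4: 4 < 25 → go left. Place as left child of 25.
Insert 32: 32 > 25 → go right; 32 < 37 → go left. Place as left child of 37.
Insert 15: 15 < 25 → go left; 15 > 4 → go right. Place as right child of 4.
Insert 42: 42 > 25 → go right; 42 > 37 → go right. Place as right child of 37.
Insert 40: 40 > 25 → go right; 40 > 37 → go right; 40 < 42 → go left. Place as left child of 42.
Insert 33: 33 > 25 → go right; 33 < 37 → go left; 33 > 32 → go right. Place as right child of 32.
Insert 18: 18 < 25 → go left; 18 > 4 → go right; 18 > 15 → go right. Place as right child of 15.
Insert 47: 47 > 25 → go right; 47 > 37 → go right; 47 > 42 → go right. Place as right child of 42.
Insert 27: 27 > 25 → go right; 27 < 37 → go left; 27 < 32 → go left. Place as left child of 32.
Insert 13: 13 < 25 → go left; 13 > 4 → go right; 13 < 15 → go left. Place as left child of 15.
Insert 51: 51 > 25 → go right; 51 > 37 → go right; 51 > 42 → go right; 51 > 47 → go right. Place as right child of 47.
Insert 41: 41 > 25 → go right; 41 > 37 → go right; 41 < 42 → go left; 41 > 40 → go right. Place as right child of 40.
Insert 49: 49 > 25 → go right; 49 > 37 → go right; 49 > 42 → go right; 49 > 47 → go right; 49 < 51 → go left. Place as left child of 51.

Leaves: 13, 18, 27, 33, 41, 49 — 6 in total.

6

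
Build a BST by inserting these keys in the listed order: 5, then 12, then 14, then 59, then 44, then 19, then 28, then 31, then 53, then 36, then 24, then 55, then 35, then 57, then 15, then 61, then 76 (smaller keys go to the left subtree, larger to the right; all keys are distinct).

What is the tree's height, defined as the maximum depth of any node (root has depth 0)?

9

5: root
12: right child of 5 (depth 1)
14: right child of 12 (depth 2)
59: right child of 14 (depth 3)
44: left child of 59 (depth 4)
19: left child of 44 (depth 5)
28: right child of 19 (depth 6)
31: right child of 28 (depth 7)
53: right child of 44 (depth 5)
36: right child of 31 (depth 8)
24: left child of 28 (depth 7)
55: right child of 53 (depth 6)
35: left child of 36 (depth 9)
57: right child of 55 (depth 7)
15: left child of 19 (depth 6)
61: right child of 59 (depth 4)
76: right child of 61 (depth 5)

The deepest node is 35 at depth 9.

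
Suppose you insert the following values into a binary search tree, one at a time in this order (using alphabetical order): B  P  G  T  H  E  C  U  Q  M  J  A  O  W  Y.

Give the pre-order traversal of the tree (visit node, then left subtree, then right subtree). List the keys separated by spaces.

Resulting structure (node: left, right):
  B: L=A, R=P
  P: L=G, R=T
  G: L=E, R=H
  T: L=Q, R=U
  H: L=–, R=M
  E: L=C, R=–
  C: L=–, R=–
  U: L=–, R=W
  Q: L=–, R=–
  M: L=J, R=O
  J: L=–, R=–
  A: L=–, R=–
  O: L=–, R=–
  W: L=–, R=Y
  Y: L=–, R=–

B A P G E C H M J O T Q U W Y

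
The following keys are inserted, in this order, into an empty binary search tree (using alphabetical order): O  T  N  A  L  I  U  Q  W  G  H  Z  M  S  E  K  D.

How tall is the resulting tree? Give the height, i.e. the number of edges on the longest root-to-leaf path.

7

Insert O: tree is empty, so O becomes the root.
Insert T: T > O → go right. Place as right child of O.
Insert N: N < O → go left. Place as left child of O.
Insert A: A < O → go left; A < N → go left. Place as left child of N.
Insert L: L < O → go left; L < N → go left; L > A → go right. Place as right child of A.
Insert I: I < O → go left; I < N → go left; I > A → go right; I < L → go left. Place as left child of L.
Insert U: U > O → go right; U > T → go right. Place as right child of T.
Insert Q: Q > O → go right; Q < T → go left. Place as left child of T.
Insert W: W > O → go right; W > T → go right; W > U → go right. Place as right child of U.
Insert G: G < O → go left; G < N → go left; G > A → go right; G < L → go left; G < I → go left. Place as left child of I.
Insert H: H < O → go left; H < N → go left; H > A → go right; H < L → go left; H < I → go left; H > G → go right. Place as right child of G.
Insert Z: Z > O → go right; Z > T → go right; Z > U → go right; Z > W → go right. Place as right child of W.
Insert M: M < O → go left; M < N → go left; M > A → go right; M > L → go right. Place as right child of L.
Insert S: S > O → go right; S < T → go left; S > Q → go right. Place as right child of Q.
Insert E: E < O → go left; E < N → go left; E > A → go right; E < L → go left; E < I → go left; E < G → go left. Place as left child of G.
Insert K: K < O → go left; K < N → go left; K > A → go right; K < L → go left; K > I → go right. Place as right child of I.
Insert D: D < O → go left; D < N → go left; D > A → go right; D < L → go left; D < I → go left; D < G → go left; D < E → go left. Place as left child of E.

The deepest node is D at depth 7.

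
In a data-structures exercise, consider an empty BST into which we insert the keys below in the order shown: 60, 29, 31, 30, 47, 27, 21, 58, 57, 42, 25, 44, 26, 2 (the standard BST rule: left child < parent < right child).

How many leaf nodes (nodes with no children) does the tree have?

60: root
29: left child of 60 (depth 1)
31: right child of 29 (depth 2)
30: left child of 31 (depth 3)
47: right child of 31 (depth 3)
27: left child of 29 (depth 2)
21: left child of 27 (depth 3)
58: right child of 47 (depth 4)
57: left child of 58 (depth 5)
42: left child of 47 (depth 4)
25: right child of 21 (depth 4)
44: right child of 42 (depth 5)
26: right child of 25 (depth 5)
2: left child of 21 (depth 4)

Leaves: 2, 26, 30, 44, 57 — 5 in total.

5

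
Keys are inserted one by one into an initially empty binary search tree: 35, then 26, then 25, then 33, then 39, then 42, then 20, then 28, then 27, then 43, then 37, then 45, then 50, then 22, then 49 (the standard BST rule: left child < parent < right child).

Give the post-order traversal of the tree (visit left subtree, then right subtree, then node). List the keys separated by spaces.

Insert 35: tree is empty, so 35 becomes the root.
Insert 26: 26 < 35 → go left. Place as left child of 35.
Insert 25: 25 < 35 → go left; 25 < 26 → go left. Place as left child of 26.
Insert 33: 33 < 35 → go left; 33 > 26 → go right. Place as right child of 26.
Insert 39: 39 > 35 → go right. Place as right child of 35.
Insert 42: 42 > 35 → go right; 42 > 39 → go right. Place as right child of 39.
Insert 20: 20 < 35 → go left; 20 < 26 → go left; 20 < 25 → go left. Place as left child of 25.
Insert 28: 28 < 35 → go left; 28 > 26 → go right; 28 < 33 → go left. Place as left child of 33.
Insert 27: 27 < 35 → go left; 27 > 26 → go right; 27 < 33 → go left; 27 < 28 → go left. Place as left child of 28.
Insert 43: 43 > 35 → go right; 43 > 39 → go right; 43 > 42 → go right. Place as right child of 42.
Insert 37: 37 > 35 → go right; 37 < 39 → go left. Place as left child of 39.
Insert 45: 45 > 35 → go right; 45 > 39 → go right; 45 > 42 → go right; 45 > 43 → go right. Place as right child of 43.
Insert 50: 50 > 35 → go right; 50 > 39 → go right; 50 > 42 → go right; 50 > 43 → go right; 50 > 45 → go right. Place as right child of 45.
Insert 22: 22 < 35 → go left; 22 < 26 → go left; 22 < 25 → go left; 22 > 20 → go right. Place as right child of 20.
Insert 49: 49 > 35 → go right; 49 > 39 → go right; 49 > 42 → go right; 49 > 43 → go right; 49 > 45 → go right; 49 < 50 → go left. Place as left child of 50.

22 20 25 27 28 33 26 37 49 50 45 43 42 39 35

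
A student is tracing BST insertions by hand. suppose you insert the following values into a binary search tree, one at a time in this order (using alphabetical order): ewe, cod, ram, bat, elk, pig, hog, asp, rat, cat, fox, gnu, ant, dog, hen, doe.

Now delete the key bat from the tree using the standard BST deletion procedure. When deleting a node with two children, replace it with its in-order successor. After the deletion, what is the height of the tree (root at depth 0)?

ewe: root
cod: left child of ewe (depth 1)
ram: right child of ewe (depth 1)
bat: left child of cod (depth 2)
elk: right child of cod (depth 2)
pig: left child of ram (depth 2)
hog: left child of pig (depth 3)
asp: left child of bat (depth 3)
rat: right child of ram (depth 2)
cat: right child of bat (depth 3)
fox: left child of hog (depth 4)
gnu: right child of fox (depth 5)
ant: left child of asp (depth 4)
dog: left child of elk (depth 3)
hen: right child of gnu (depth 6)
doe: left child of dog (depth 4)

Delete bat (two children — replace with in-order successor).
After deletion, deepest node is hen at depth 6.

6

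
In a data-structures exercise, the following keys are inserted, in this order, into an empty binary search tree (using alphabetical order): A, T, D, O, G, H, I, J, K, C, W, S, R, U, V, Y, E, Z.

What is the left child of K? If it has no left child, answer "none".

none

A: root
T: right child of A (depth 1)
D: left child of T (depth 2)
O: right child of D (depth 3)
G: left child of O (depth 4)
H: right child of G (depth 5)
I: right child of H (depth 6)
J: right child of I (depth 7)
K: right child of J (depth 8)
C: left child of D (depth 3)
W: right child of T (depth 2)
S: right child of O (depth 4)
R: left child of S (depth 5)
U: left child of W (depth 3)
V: right child of U (depth 4)
Y: right child of W (depth 3)
E: left child of G (depth 5)
Z: right child of Y (depth 4)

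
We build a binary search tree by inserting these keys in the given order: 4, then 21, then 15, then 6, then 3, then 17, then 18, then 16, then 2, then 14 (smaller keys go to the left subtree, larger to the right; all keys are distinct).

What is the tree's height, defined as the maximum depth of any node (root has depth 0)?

4: root
21: right child of 4 (depth 1)
15: left child of 21 (depth 2)
6: left child of 15 (depth 3)
3: left child of 4 (depth 1)
17: right child of 15 (depth 3)
18: right child of 17 (depth 4)
16: left child of 17 (depth 4)
2: left child of 3 (depth 2)
14: right child of 6 (depth 4)

The deepest node is 18 at depth 4.

4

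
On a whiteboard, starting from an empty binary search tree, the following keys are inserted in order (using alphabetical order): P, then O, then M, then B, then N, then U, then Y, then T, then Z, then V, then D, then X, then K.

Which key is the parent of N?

M

P: root
O: left child of P (depth 1)
M: left child of O (depth 2)
B: left child of M (depth 3)
N: right child of M (depth 3)
U: right child of P (depth 1)
Y: right child of U (depth 2)
T: left child of U (depth 2)
Z: right child of Y (depth 3)
V: left child of Y (depth 3)
D: right child of B (depth 4)
X: right child of V (depth 4)
K: right child of D (depth 5)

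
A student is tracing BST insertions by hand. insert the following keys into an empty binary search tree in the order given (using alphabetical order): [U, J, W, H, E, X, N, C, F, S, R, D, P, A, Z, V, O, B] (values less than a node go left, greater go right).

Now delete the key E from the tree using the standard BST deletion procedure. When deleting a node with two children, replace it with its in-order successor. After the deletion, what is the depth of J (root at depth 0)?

1

Resulting structure (node: left, right):
  U: L=J, R=W
  J: L=H, R=N
  W: L=V, R=X
  H: L=E, R=–
  E: L=C, R=F
  X: L=–, R=Z
  N: L=–, R=S
  C: L=A, R=D
  F: L=–, R=–
  S: L=R, R=–
  R: L=P, R=–
  D: L=–, R=–
  P: L=O, R=–
  A: L=–, R=B
  Z: L=–, R=–
  V: L=–, R=–
  O: L=–, R=–
  B: L=–, R=–

Delete E (two children — replace with in-order successor).
After deletion, path to J: U → J.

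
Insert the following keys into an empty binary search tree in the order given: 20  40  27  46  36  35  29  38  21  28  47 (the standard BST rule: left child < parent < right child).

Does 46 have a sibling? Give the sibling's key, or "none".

27

20: root
40: right child of 20 (depth 1)
27: left child of 40 (depth 2)
46: right child of 40 (depth 2)
36: right child of 27 (depth 3)
35: left child of 36 (depth 4)
29: left child of 35 (depth 5)
38: right child of 36 (depth 4)
21: left child of 27 (depth 3)
28: left child of 29 (depth 6)
47: right child of 46 (depth 3)

46's parent is 40; the other child of 40 is 27.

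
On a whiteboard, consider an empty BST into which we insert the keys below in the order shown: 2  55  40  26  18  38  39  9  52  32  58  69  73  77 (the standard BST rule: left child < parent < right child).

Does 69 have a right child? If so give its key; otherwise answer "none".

Insert 2: tree is empty, so 2 becomes the root.
Insert 55: 55 > 2 → go right. Place as right child of 2.
Insert 40: 40 > 2 → go right; 40 < 55 → go left. Place as left child of 55.
Insert 26: 26 > 2 → go right; 26 < 55 → go left; 26 < 40 → go left. Place as left child of 40.
Insert 18: 18 > 2 → go right; 18 < 55 → go left; 18 < 40 → go left; 18 < 26 → go left. Place as left child of 26.
Insert 38: 38 > 2 → go right; 38 < 55 → go left; 38 < 40 → go left; 38 > 26 → go right. Place as right child of 26.
Insert 39: 39 > 2 → go right; 39 < 55 → go left; 39 < 40 → go left; 39 > 26 → go right; 39 > 38 → go right. Place as right child of 38.
Insert 9: 9 > 2 → go right; 9 < 55 → go left; 9 < 40 → go left; 9 < 26 → go left; 9 < 18 → go left. Place as left child of 18.
Insert 52: 52 > 2 → go right; 52 < 55 → go left; 52 > 40 → go right. Place as right child of 40.
Insert 32: 32 > 2 → go right; 32 < 55 → go left; 32 < 40 → go left; 32 > 26 → go right; 32 < 38 → go left. Place as left child of 38.
Insert 58: 58 > 2 → go right; 58 > 55 → go right. Place as right child of 55.
Insert 69: 69 > 2 → go right; 69 > 55 → go right; 69 > 58 → go right. Place as right child of 58.
Insert 73: 73 > 2 → go right; 73 > 55 → go right; 73 > 58 → go right; 73 > 69 → go right. Place as right child of 69.
Insert 77: 77 > 2 → go right; 77 > 55 → go right; 77 > 58 → go right; 77 > 69 → go right; 77 > 73 → go right. Place as right child of 73.

73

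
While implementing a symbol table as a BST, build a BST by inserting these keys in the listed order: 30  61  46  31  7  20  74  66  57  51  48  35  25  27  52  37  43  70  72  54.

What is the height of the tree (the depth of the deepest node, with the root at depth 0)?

Resulting structure (node: left, right):
  30: L=7, R=61
  61: L=46, R=74
  46: L=31, R=57
  31: L=–, R=35
  7: L=–, R=20
  20: L=–, R=25
  74: L=66, R=–
  66: L=–, R=70
  57: L=51, R=–
  51: L=48, R=52
  48: L=–, R=–
  35: L=–, R=37
  25: L=–, R=27
  27: L=–, R=–
  52: L=–, R=54
  37: L=–, R=43
  43: L=–, R=–
  70: L=–, R=72
  72: L=–, R=–
  54: L=–, R=–

The deepest node is 43 at depth 6.

6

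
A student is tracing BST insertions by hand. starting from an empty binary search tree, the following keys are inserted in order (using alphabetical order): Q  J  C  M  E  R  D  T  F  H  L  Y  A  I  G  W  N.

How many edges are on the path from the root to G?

6

Q: root
J: left child of Q (depth 1)
C: left child of J (depth 2)
M: right child of J (depth 2)
E: right child of C (depth 3)
R: right child of Q (depth 1)
D: left child of E (depth 4)
T: right child of R (depth 2)
F: right child of E (depth 4)
H: right child of F (depth 5)
L: left child of M (depth 3)
Y: right child of T (depth 3)
A: left child of C (depth 3)
I: right child of H (depth 6)
G: left child of H (depth 6)
W: left child of Y (depth 4)
N: right child of M (depth 3)

Path to G: Q → J → C → E → F → H → G, which is 6 edges.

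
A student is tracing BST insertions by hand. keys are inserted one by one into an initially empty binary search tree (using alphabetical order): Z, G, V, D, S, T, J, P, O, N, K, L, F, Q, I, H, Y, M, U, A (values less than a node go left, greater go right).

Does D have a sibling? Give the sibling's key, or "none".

Z: root
G: left child of Z (depth 1)
V: right child of G (depth 2)
D: left child of G (depth 2)
S: left child of V (depth 3)
T: right child of S (depth 4)
J: left child of S (depth 4)
P: right child of J (depth 5)
O: left child of P (depth 6)
N: left child of O (depth 7)
K: left child of N (depth 8)
L: right child of K (depth 9)
F: right child of D (depth 3)
Q: right child of P (depth 6)
I: left child of J (depth 5)
H: left child of I (depth 6)
Y: right child of V (depth 3)
M: right child of L (depth 10)
U: right child of T (depth 5)
A: left child of D (depth 3)

D's parent is G; the other child of G is V.

V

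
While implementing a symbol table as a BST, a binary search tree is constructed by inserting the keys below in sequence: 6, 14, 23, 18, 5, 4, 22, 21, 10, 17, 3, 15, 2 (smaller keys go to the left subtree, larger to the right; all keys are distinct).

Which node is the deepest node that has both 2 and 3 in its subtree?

3

Resulting structure (node: left, right):
  6: L=5, R=14
  14: L=10, R=23
  23: L=18, R=–
  18: L=17, R=22
  5: L=4, R=–
  4: L=3, R=–
  22: L=21, R=–
  21: L=–, R=–
  10: L=–, R=–
  17: L=15, R=–
  3: L=2, R=–
  15: L=–, R=–
  2: L=–, R=–

Path to 2: 6 → 5 → 4 → 3 → 2
Path to 3: 6 → 5 → 4 → 3
3 lies on both paths and is an ancestor of the other node.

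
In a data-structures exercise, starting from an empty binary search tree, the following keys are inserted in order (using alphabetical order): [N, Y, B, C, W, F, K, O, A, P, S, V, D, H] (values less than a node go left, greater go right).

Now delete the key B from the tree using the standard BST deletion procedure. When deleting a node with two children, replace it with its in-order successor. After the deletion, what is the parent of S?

N: root
Y: right child of N (depth 1)
B: left child of N (depth 1)
C: right child of B (depth 2)
W: left child of Y (depth 2)
F: right child of C (depth 3)
K: right child of F (depth 4)
O: left child of W (depth 3)
A: left child of B (depth 2)
P: right child of O (depth 4)
S: right child of P (depth 5)
V: right child of S (depth 6)
D: left child of F (depth 4)
H: left child of K (depth 5)

Delete B (two children — replace with in-order successor).
After deletion, S's parent is P.

P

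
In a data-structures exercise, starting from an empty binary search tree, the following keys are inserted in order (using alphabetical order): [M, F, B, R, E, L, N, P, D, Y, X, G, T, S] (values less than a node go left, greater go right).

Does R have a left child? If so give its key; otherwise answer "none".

Insert M: tree is empty, so M becomes the root.
Insert F: F < M → go left. Place as left child of M.
Insert B: B < M → go left; B < F → go left. Place as left child of F.
Insert R: R > M → go right. Place as right child of M.
Insert E: E < M → go left; E < F → go left; E > B → go right. Place as right child of B.
Insert L: L < M → go left; L > F → go right. Place as right child of F.
Insert N: N > M → go right; N < R → go left. Place as left child of R.
Insert P: P > M → go right; P < R → go left; P > N → go right. Place as right child of N.
Insert D: D < M → go left; D < F → go left; D > B → go right; D < E → go left. Place as left child of E.
Insert Y: Y > M → go right; Y > R → go right. Place as right child of R.
Insert X: X > M → go right; X > R → go right; X < Y → go left. Place as left child of Y.
Insert G: G < M → go left; G > F → go right; G < L → go left. Place as left child of L.
Insert T: T > M → go right; T > R → go right; T < Y → go left; T < X → go left. Place as left child of X.
Insert S: S > M → go right; S > R → go right; S < Y → go left; S < X → go left; S < T → go left. Place as left child of T.

N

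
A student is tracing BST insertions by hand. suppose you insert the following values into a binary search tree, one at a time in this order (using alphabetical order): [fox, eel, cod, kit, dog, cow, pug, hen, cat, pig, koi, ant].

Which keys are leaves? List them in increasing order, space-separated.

Insert fox: tree is empty, so fox becomes the root.
Insert eel: eel < fox → go left. Place as left child of fox.
Insert cod: cod < fox → go left; cod < eel → go left. Place as left child of eel.
Insert kit: kit > fox → go right. Place as right child of fox.
Insert dog: dog < fox → go left; dog < eel → go left; dog > cod → go right. Place as right child of cod.
Insert cow: cow < fox → go left; cow < eel → go left; cow > cod → go right; cow < dog → go left. Place as left child of dog.
Insert pug: pug > fox → go right; pug > kit → go right. Place as right child of kit.
Insert hen: hen > fox → go right; hen < kit → go left. Place as left child of kit.
Insert cat: cat < fox → go left; cat < eel → go left; cat < cod → go left. Place as left child of cod.
Insert pig: pig > fox → go right; pig > kit → go right; pig < pug → go left. Place as left child of pug.
Insert koi: koi > fox → go right; koi > kit → go right; koi < pug → go left; koi < pig → go left. Place as left child of pig.
Insert ant: ant < fox → go left; ant < eel → go left; ant < cod → go left; ant < cat → go left. Place as left child of cat.

ant cow hen koi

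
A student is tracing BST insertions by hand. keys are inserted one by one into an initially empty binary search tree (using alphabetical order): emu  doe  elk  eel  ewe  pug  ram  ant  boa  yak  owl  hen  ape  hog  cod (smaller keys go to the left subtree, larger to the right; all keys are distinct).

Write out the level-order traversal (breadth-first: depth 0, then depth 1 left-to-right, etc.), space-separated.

emu doe ewe ant elk pug boa eel owl ram ape cod hen yak hog

Insert emu: tree is empty, so emu becomes the root.
Insert doe: doe < emu → go left. Place as left child of emu.
Insert elk: elk < emu → go left; elk > doe → go right. Place as right child of doe.
Insert eel: eel < emu → go left; eel > doe → go right; eel < elk → go left. Place as left child of elk.
Insert ewe: ewe > emu → go right. Place as right child of emu.
Insert pug: pug > emu → go right; pug > ewe → go right. Place as right child of ewe.
Insert ram: ram > emu → go right; ram > ewe → go right; ram > pug → go right. Place as right child of pug.
Insert ant: ant < emu → go left; ant < doe → go left. Place as left child of doe.
Insert boa: boa < emu → go left; boa < doe → go left; boa > ant → go right. Place as right child of ant.
Insert yak: yak > emu → go right; yak > ewe → go right; yak > pug → go right; yak > ram → go right. Place as right child of ram.
Insert owl: owl > emu → go right; owl > ewe → go right; owl < pug → go left. Place as left child of pug.
Insert hen: hen > emu → go right; hen > ewe → go right; hen < pug → go left; hen < owl → go left. Place as left child of owl.
Insert ape: ape < emu → go left; ape < doe → go left; ape > ant → go right; ape < boa → go left. Place as left child of boa.
Insert hog: hog > emu → go right; hog > ewe → go right; hog < pug → go left; hog < owl → go left; hog > hen → go right. Place as right child of hen.
Insert cod: cod < emu → go left; cod < doe → go left; cod > ant → go right; cod > boa → go right. Place as right child of boa.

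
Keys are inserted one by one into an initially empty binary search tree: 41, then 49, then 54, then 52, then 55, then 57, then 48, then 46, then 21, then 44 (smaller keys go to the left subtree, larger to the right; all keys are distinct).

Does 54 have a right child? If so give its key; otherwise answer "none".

41: root
49: right child of 41 (depth 1)
54: right child of 49 (depth 2)
52: left child of 54 (depth 3)
55: right child of 54 (depth 3)
57: right child of 55 (depth 4)
48: left child of 49 (depth 2)
46: left child of 48 (depth 3)
21: left child of 41 (depth 1)
44: left child of 46 (depth 4)

55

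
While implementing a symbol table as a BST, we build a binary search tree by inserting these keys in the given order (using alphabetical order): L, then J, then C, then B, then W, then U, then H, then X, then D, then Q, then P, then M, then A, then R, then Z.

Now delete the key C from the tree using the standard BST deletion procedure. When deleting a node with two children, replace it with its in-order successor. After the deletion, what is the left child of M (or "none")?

Resulting structure (node: left, right):
  L: L=J, R=W
  J: L=C, R=–
  C: L=B, R=H
  B: L=A, R=–
  W: L=U, R=X
  U: L=Q, R=–
  H: L=D, R=–
  X: L=–, R=Z
  D: L=–, R=–
  Q: L=P, R=R
  P: L=M, R=–
  M: L=–, R=–
  A: L=–, R=–
  R: L=–, R=–
  Z: L=–, R=–

Delete C (two children — replace with in-order successor).
After deletion, M's left child: none.

none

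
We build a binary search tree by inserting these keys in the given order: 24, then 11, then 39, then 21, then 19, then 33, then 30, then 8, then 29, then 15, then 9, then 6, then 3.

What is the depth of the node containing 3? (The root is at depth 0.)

24: root
11: left child of 24 (depth 1)
39: right child of 24 (depth 1)
21: right child of 11 (depth 2)
19: left child of 21 (depth 3)
33: left child of 39 (depth 2)
30: left child of 33 (depth 3)
8: left child of 11 (depth 2)
29: left child of 30 (depth 4)
15: left child of 19 (depth 4)
9: right child of 8 (depth 3)
6: left child of 8 (depth 3)
3: left child of 6 (depth 4)

Path to 3: 24 → 11 → 8 → 6 → 3, which is 4 edges.

4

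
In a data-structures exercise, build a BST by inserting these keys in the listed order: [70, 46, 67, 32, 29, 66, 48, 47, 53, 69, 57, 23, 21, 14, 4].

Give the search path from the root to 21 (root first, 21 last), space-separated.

70 46 32 29 23 21

Insert 70: tree is empty, so 70 becomes the root.
Insert 46: 46 < 70 → go left. Place as left child of 70.
Insert 67: 67 < 70 → go left; 67 > 46 → go right. Place as right child of 46.
Insert 32: 32 < 70 → go left; 32 < 46 → go left. Place as left child of 46.
Insert 29: 29 < 70 → go left; 29 < 46 → go left; 29 < 32 → go left. Place as left child of 32.
Insert 66: 66 < 70 → go left; 66 > 46 → go right; 66 < 67 → go left. Place as left child of 67.
Insert 48: 48 < 70 → go left; 48 > 46 → go right; 48 < 67 → go left; 48 < 66 → go left. Place as left child of 66.
Insert 47: 47 < 70 → go left; 47 > 46 → go right; 47 < 67 → go left; 47 < 66 → go left; 47 < 48 → go left. Place as left child of 48.
Insert 53: 53 < 70 → go left; 53 > 46 → go right; 53 < 67 → go left; 53 < 66 → go left; 53 > 48 → go right. Place as right child of 48.
Insert 69: 69 < 70 → go left; 69 > 46 → go right; 69 > 67 → go right. Place as right child of 67.
Insert 57: 57 < 70 → go left; 57 > 46 → go right; 57 < 67 → go left; 57 < 66 → go left; 57 > 48 → go right; 57 > 53 → go right. Place as right child of 53.
Insert 23: 23 < 70 → go left; 23 < 46 → go left; 23 < 32 → go left; 23 < 29 → go left. Place as left child of 29.
Insert 21: 21 < 70 → go left; 21 < 46 → go left; 21 < 32 → go left; 21 < 29 → go left; 21 < 23 → go left. Place as left child of 23.
Insert 14: 14 < 70 → go left; 14 < 46 → go left; 14 < 32 → go left; 14 < 29 → go left; 14 < 23 → go left; 14 < 21 → go left. Place as left child of 21.
Insert 4: 4 < 70 → go left; 4 < 46 → go left; 4 < 32 → go left; 4 < 29 → go left; 4 < 23 → go left; 4 < 21 → go left; 4 < 14 → go left. Place as left child of 14.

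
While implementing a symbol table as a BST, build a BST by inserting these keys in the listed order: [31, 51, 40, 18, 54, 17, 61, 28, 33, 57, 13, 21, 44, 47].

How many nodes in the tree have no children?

5

Insert 31: tree is empty, so 31 becomes the root.
Insert 51: 51 > 31 → go right. Place as right child of 31.
Insert 40: 40 > 31 → go right; 40 < 51 → go left. Place as left child of 51.
Insert 18: 18 < 31 → go left. Place as left child of 31.
Insert 54: 54 > 31 → go right; 54 > 51 → go right. Place as right child of 51.
Insert 17: 17 < 31 → go left; 17 < 18 → go left. Place as left child of 18.
Insert 61: 61 > 31 → go right; 61 > 51 → go right; 61 > 54 → go right. Place as right child of 54.
Insert 28: 28 < 31 → go left; 28 > 18 → go right. Place as right child of 18.
Insert 33: 33 > 31 → go right; 33 < 51 → go left; 33 < 40 → go left. Place as left child of 40.
Insert 57: 57 > 31 → go right; 57 > 51 → go right; 57 > 54 → go right; 57 < 61 → go left. Place as left child of 61.
Insert 13: 13 < 31 → go left; 13 < 18 → go left; 13 < 17 → go left. Place as left child of 17.
Insert 21: 21 < 31 → go left; 21 > 18 → go right; 21 < 28 → go left. Place as left child of 28.
Insert 44: 44 > 31 → go right; 44 < 51 → go left; 44 > 40 → go right. Place as right child of 40.
Insert 47: 47 > 31 → go right; 47 < 51 → go left; 47 > 40 → go right; 47 > 44 → go right. Place as right child of 44.

Leaves: 13, 21, 33, 47, 57 — 5 in total.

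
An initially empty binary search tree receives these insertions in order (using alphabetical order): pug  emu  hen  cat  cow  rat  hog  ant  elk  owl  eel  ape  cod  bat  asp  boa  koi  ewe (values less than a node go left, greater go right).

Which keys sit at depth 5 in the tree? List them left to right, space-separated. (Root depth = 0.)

bat eel koi

Insert pug: tree is empty, so pug becomes the root.
Insert emu: emu < pug → go left. Place as left child of pug.
Insert hen: hen < pug → go left; hen > emu → go right. Place as right child of emu.
Insert cat: cat < pug → go left; cat < emu → go left. Place as left child of emu.
Insert cow: cow < pug → go left; cow < emu → go left; cow > cat → go right. Place as right child of cat.
Insert rat: rat > pug → go right. Place as right child of pug.
Insert hog: hog < pug → go left; hog > emu → go right; hog > hen → go right. Place as right child of hen.
Insert ant: ant < pug → go left; ant < emu → go left; ant < cat → go left. Place as left child of cat.
Insert elk: elk < pug → go left; elk < emu → go left; elk > cat → go right; elk > cow → go right. Place as right child of cow.
Insert owl: owl < pug → go left; owl > emu → go right; owl > hen → go right; owl > hog → go right. Place as right child of hog.
Insert eel: eel < pug → go left; eel < emu → go left; eel > cat → go right; eel > cow → go right; eel < elk → go left. Place as left child of elk.
Insert ape: ape < pug → go left; ape < emu → go left; ape < cat → go left; ape > ant → go right. Place as right child of ant.
Insert cod: cod < pug → go left; cod < emu → go left; cod > cat → go right; cod < cow → go left. Place as left child of cow.
Insert bat: bat < pug → go left; bat < emu → go left; bat < cat → go left; bat > ant → go right; bat > ape → go right. Place as right child of ape.
Insert asp: asp < pug → go left; asp < emu → go left; asp < cat → go left; asp > ant → go right; asp > ape → go right; asp < bat → go left. Place as left child of bat.
Insert boa: boa < pug → go left; boa < emu → go left; boa < cat → go left; boa > ant → go right; boa > ape → go right; boa > bat → go right. Place as right child of bat.
Insert koi: koi < pug → go left; koi > emu → go right; koi > hen → go right; koi > hog → go right; koi < owl → go left. Place as left child of owl.
Insert ewe: ewe < pug → go left; ewe > emu → go right; ewe < hen → go left. Place as left child of hen.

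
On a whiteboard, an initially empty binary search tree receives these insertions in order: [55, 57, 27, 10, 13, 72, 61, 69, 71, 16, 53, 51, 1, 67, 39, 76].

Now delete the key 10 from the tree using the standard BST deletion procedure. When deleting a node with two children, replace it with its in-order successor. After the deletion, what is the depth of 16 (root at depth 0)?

Insert 55: tree is empty, so 55 becomes the root.
Insert 57: 57 > 55 → go right. Place as right child of 55.
Insert 27: 27 < 55 → go left. Place as left child of 55.
Insert 10: 10 < 55 → go left; 10 < 27 → go left. Place as left child of 27.
Insert 13: 13 < 55 → go left; 13 < 27 → go left; 13 > 10 → go right. Place as right child of 10.
Insert 72: 72 > 55 → go right; 72 > 57 → go right. Place as right child of 57.
Insert 61: 61 > 55 → go right; 61 > 57 → go right; 61 < 72 → go left. Place as left child of 72.
Insert 69: 69 > 55 → go right; 69 > 57 → go right; 69 < 72 → go left; 69 > 61 → go right. Place as right child of 61.
Insert 71: 71 > 55 → go right; 71 > 57 → go right; 71 < 72 → go left; 71 > 61 → go right; 71 > 69 → go right. Place as right child of 69.
Insert 16: 16 < 55 → go left; 16 < 27 → go left; 16 > 10 → go right; 16 > 13 → go right. Place as right child of 13.
Insert 53: 53 < 55 → go left; 53 > 27 → go right. Place as right child of 27.
Insert 51: 51 < 55 → go left; 51 > 27 → go right; 51 < 53 → go left. Place as left child of 53.
Insert 1: 1 < 55 → go left; 1 < 27 → go left; 1 < 10 → go left. Place as left child of 10.
Insert 67: 67 > 55 → go right; 67 > 57 → go right; 67 < 72 → go left; 67 > 61 → go right; 67 < 69 → go left. Place as left child of 69.
Insert 39: 39 < 55 → go left; 39 > 27 → go right; 39 < 53 → go left; 39 < 51 → go left. Place as left child of 51.
Insert 76: 76 > 55 → go right; 76 > 57 → go right; 76 > 72 → go right. Place as right child of 72.

Delete 10 (two children — replace with in-order successor).
After deletion, path to 16: 55 → 27 → 13 → 16.

3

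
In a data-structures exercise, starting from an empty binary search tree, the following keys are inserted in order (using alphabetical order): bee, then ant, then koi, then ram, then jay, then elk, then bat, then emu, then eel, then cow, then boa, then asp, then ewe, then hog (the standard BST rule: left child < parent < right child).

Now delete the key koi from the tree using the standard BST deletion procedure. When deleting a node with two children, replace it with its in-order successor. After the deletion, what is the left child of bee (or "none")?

Resulting structure (node: left, right):
  bee: L=ant, R=koi
  ant: L=–, R=bat
  koi: L=jay, R=ram
  ram: L=–, R=–
  jay: L=elk, R=–
  elk: L=eel, R=emu
  bat: L=asp, R=–
  emu: L=–, R=ewe
  eel: L=cow, R=–
  cow: L=boa, R=–
  boa: L=–, R=–
  asp: L=–, R=–
  ewe: L=–, R=hog
  hog: L=–, R=–

Delete koi (two children — replace with in-order successor).
After deletion, bee's left child: ant.

ant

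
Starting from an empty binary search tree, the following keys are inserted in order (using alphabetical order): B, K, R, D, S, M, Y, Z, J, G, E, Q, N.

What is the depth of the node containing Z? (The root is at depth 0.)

5

B: root
K: right child of B (depth 1)
R: right child of K (depth 2)
D: left child of K (depth 2)
S: right child of R (depth 3)
M: left child of R (depth 3)
Y: right child of S (depth 4)
Z: right child of Y (depth 5)
J: right child of D (depth 3)
G: left child of J (depth 4)
E: left child of G (depth 5)
Q: right child of M (depth 4)
N: left child of Q (depth 5)

Path to Z: B → K → R → S → Y → Z, which is 5 edges.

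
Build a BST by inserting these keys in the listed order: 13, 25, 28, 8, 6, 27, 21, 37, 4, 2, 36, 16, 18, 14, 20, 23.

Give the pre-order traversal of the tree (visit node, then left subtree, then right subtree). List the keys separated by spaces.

13: root
25: right child of 13 (depth 1)
28: right child of 25 (depth 2)
8: left child of 13 (depth 1)
6: left child of 8 (depth 2)
27: left child of 28 (depth 3)
21: left child of 25 (depth 2)
37: right child of 28 (depth 3)
4: left child of 6 (depth 3)
2: left child of 4 (depth 4)
36: left child of 37 (depth 4)
16: left child of 21 (depth 3)
18: right child of 16 (depth 4)
14: left child of 16 (depth 4)
20: right child of 18 (depth 5)
23: right child of 21 (depth 3)

13 8 6 4 2 25 21 16 14 18 20 23 28 27 37 36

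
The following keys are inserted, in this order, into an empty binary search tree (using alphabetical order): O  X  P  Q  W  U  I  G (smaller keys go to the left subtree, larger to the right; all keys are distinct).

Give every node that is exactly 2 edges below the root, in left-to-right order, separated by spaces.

G P

Insert O: tree is empty, so O becomes the root.
Insert X: X > O → go right. Place as right child of O.
Insert P: P > O → go right; P < X → go left. Place as left child of X.
Insert Q: Q > O → go right; Q < X → go left; Q > P → go right. Place as right child of P.
Insert W: W > O → go right; W < X → go left; W > P → go right; W > Q → go right. Place as right child of Q.
Insert U: U > O → go right; U < X → go left; U > P → go right; U > Q → go right; U < W → go left. Place as left child of W.
Insert I: I < O → go left. Place as left child of O.
Insert G: G < O → go left; G < I → go left. Place as left child of I.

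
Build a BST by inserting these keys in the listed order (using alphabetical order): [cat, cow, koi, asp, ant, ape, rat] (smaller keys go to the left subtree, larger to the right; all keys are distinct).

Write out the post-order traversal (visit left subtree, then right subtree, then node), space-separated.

ape ant asp rat koi cow cat

cat: root
cow: right child of cat (depth 1)
koi: right child of cow (depth 2)
asp: left child of cat (depth 1)
ant: left child of asp (depth 2)
ape: right child of ant (depth 3)
rat: right child of koi (depth 3)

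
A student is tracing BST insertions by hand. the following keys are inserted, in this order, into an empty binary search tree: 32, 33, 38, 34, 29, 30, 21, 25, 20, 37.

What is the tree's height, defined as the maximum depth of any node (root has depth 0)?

4

32: root
33: right child of 32 (depth 1)
38: right child of 33 (depth 2)
34: left child of 38 (depth 3)
29: left child of 32 (depth 1)
30: right child of 29 (depth 2)
21: left child of 29 (depth 2)
25: right child of 21 (depth 3)
20: left child of 21 (depth 3)
37: right child of 34 (depth 4)

The deepest node is 37 at depth 4.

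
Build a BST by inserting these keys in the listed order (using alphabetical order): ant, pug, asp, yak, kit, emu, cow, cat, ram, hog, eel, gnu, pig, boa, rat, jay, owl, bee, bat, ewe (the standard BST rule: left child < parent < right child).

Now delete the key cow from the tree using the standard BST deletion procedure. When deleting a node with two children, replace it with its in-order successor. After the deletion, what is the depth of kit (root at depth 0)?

3

Insert ant: tree is empty, so ant becomes the root.
Insert pug: pug > ant → go right. Place as right child of ant.
Insert asp: asp > ant → go right; asp < pug → go left. Place as left child of pug.
Insert yak: yak > ant → go right; yak > pug → go right. Place as right child of pug.
Insert kit: kit > ant → go right; kit < pug → go left; kit > asp → go right. Place as right child of asp.
Insert emu: emu > ant → go right; emu < pug → go left; emu > asp → go right; emu < kit → go left. Place as left child of kit.
Insert cow: cow > ant → go right; cow < pug → go left; cow > asp → go right; cow < kit → go left; cow < emu → go left. Place as left child of emu.
Insert cat: cat > ant → go right; cat < pug → go left; cat > asp → go right; cat < kit → go left; cat < emu → go left; cat < cow → go left. Place as left child of cow.
Insert ram: ram > ant → go right; ram > pug → go right; ram < yak → go left. Place as left child of yak.
Insert hog: hog > ant → go right; hog < pug → go left; hog > asp → go right; hog < kit → go left; hog > emu → go right. Place as right child of emu.
Insert eel: eel > ant → go right; eel < pug → go left; eel > asp → go right; eel < kit → go left; eel < emu → go left; eel > cow → go right. Place as right child of cow.
Insert gnu: gnu > ant → go right; gnu < pug → go left; gnu > asp → go right; gnu < kit → go left; gnu > emu → go right; gnu < hog → go left. Place as left child of hog.
Insert pig: pig > ant → go right; pig < pug → go left; pig > asp → go right; pig > kit → go right. Place as right child of kit.
Insert boa: boa > ant → go right; boa < pug → go left; boa > asp → go right; boa < kit → go left; boa < emu → go left; boa < cow → go left; boa < cat → go left. Place as left child of cat.
Insert rat: rat > ant → go right; rat > pug → go right; rat < yak → go left; rat > ram → go right. Place as right child of ram.
Insert jay: jay > ant → go right; jay < pug → go left; jay > asp → go right; jay < kit → go left; jay > emu → go right; jay > hog → go right. Place as right child of hog.
Insert owl: owl > ant → go right; owl < pug → go left; owl > asp → go right; owl > kit → go right; owl < pig → go left. Place as left child of pig.
Insert bee: bee > ant → go right; bee < pug → go left; bee > asp → go right; bee < kit → go left; bee < emu → go left; bee < cow → go left; bee < cat → go left; bee < boa → go left. Place as left child of boa.
Insert bat: bat > ant → go right; bat < pug → go left; bat > asp → go right; bat < kit → go left; bat < emu → go left; bat < cow → go left; bat < cat → go left; bat < boa → go left; bat < bee → go left. Place as left child of bee.
Insert ewe: ewe > ant → go right; ewe < pug → go left; ewe > asp → go right; ewe < kit → go left; ewe > emu → go right; ewe < hog → go left; ewe < gnu → go left. Place as left child of gnu.

Delete cow (two children — replace with in-order successor).
After deletion, path to kit: ant → pug → asp → kit.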